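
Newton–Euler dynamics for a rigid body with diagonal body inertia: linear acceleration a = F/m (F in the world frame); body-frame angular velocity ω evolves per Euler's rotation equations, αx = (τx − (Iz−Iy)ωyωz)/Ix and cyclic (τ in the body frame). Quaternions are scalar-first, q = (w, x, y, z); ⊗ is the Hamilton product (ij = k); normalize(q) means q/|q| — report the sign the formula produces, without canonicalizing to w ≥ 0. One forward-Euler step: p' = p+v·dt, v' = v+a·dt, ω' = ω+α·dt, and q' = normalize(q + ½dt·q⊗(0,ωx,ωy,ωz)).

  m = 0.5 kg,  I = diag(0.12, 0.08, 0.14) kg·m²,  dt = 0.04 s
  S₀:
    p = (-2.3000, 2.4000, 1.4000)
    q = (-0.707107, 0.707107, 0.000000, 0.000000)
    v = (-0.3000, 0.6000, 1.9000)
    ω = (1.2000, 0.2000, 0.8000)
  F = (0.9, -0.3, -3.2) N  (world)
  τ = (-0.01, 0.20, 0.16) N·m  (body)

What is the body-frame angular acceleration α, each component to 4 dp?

gyro term ω×Iω = (0.0096, -0.0192, -0.0096)
α = I⁻¹(τ − ω×Iω) = (-0.1633, 2.7400, 1.2114)

α = (-0.1633, 2.7400, 1.2114)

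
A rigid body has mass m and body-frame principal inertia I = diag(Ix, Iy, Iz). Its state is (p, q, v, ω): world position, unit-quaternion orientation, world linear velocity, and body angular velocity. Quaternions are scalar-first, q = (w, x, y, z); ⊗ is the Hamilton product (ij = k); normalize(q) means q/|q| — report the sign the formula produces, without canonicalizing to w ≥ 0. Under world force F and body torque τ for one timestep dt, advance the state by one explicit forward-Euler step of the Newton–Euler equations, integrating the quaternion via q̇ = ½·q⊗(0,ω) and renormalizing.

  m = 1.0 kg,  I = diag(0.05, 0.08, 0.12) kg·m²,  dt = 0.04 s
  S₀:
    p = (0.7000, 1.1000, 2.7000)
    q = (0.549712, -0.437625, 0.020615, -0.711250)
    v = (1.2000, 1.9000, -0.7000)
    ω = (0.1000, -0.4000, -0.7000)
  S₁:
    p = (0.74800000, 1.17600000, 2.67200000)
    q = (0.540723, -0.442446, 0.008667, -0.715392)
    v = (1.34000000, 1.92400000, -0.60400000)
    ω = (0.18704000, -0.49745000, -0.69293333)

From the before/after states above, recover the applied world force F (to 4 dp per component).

F = (3.5000, 0.6000, 2.4000)

velocity change Δv = (0.14000000, 0.02400000, 0.09600000)
F = m·Δv/dt = (3.5000, 0.6000, 2.4000)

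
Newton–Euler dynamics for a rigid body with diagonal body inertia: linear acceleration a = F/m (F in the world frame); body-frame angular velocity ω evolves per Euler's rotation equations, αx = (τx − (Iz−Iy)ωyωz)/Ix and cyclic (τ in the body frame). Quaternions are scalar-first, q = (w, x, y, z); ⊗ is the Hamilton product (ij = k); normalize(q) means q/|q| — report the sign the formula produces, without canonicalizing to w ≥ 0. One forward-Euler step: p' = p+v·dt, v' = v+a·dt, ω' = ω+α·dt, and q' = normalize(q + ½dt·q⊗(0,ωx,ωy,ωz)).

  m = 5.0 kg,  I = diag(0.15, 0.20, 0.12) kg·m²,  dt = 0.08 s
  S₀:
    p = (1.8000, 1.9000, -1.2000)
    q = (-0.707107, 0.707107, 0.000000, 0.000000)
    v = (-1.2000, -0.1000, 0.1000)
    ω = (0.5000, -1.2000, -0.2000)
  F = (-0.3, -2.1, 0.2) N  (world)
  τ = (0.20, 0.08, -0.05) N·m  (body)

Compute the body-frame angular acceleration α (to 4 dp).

α = (1.4613, 0.4150, -0.1667)

gyro term ω×Iω = (-0.0192, -0.0030, -0.0300)
angular accel α = (1.4613, 0.4150, -0.1667)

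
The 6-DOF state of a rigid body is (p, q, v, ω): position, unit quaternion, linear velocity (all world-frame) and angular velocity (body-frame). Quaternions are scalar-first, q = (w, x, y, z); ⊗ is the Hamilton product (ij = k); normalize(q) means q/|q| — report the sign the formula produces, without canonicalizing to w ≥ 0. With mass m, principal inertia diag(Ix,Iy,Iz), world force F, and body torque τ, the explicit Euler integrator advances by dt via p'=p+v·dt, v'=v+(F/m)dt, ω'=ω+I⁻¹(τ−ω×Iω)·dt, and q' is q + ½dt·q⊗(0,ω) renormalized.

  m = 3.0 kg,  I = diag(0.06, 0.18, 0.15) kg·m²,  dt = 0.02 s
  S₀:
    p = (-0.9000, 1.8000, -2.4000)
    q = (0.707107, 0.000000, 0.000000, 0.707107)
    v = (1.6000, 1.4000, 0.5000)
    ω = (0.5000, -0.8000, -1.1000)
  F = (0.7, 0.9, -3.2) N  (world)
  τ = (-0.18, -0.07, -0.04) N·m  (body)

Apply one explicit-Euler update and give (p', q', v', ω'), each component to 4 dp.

(τ − ω×Iω)/I = (-2.5600, -0.6639, 0.0533)
new body rate ω' = (0.4488, -0.8133, -1.0989)
q⊗(0,ω) = (0.7778177, 0.9192391, -0.2121321, -0.7778177)
q + ½dt·q⊗(0,ω), renormalized = (0.7148, 0.0092, -0.0021, 0.6993)
a = (0.2333, 0.3000, -1.0667)
p' = p + v·dt = (-0.8680, 1.8280, -2.3900)
v + (F/m)dt = (1.6047, 1.4060, 0.4787)

p' = (-0.8680, 1.8280, -2.3900)
q' = (0.7148, 0.0092, -0.0021, 0.6993)
v' = (1.6047, 1.4060, 0.4787)
ω' = (0.4488, -0.8133, -1.0989)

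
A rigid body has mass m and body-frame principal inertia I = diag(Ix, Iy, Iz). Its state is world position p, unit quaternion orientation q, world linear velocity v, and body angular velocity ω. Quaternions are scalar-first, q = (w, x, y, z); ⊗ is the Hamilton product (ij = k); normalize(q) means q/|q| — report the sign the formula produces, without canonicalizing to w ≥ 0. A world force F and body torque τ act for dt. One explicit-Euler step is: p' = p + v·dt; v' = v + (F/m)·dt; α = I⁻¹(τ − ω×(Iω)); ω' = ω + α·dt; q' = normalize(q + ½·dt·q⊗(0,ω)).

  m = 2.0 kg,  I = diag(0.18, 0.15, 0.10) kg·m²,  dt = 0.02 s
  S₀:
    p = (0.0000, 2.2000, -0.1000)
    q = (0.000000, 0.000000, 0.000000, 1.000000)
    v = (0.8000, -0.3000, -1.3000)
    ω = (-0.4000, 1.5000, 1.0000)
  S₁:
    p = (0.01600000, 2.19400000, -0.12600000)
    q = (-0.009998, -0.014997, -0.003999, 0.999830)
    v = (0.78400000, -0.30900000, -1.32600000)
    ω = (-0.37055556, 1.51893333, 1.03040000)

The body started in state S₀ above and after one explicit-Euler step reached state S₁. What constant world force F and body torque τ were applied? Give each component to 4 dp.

Δω = ω₁−ω₀ = (0.02944444, 0.01893333, 0.03040000)
applied torque τ = (0.1900, 0.1100, 0.1700)
Δv = v₁−v₀ = (-0.01600000, -0.00900000, -0.02600000)
m·(v₁−v₀)/dt = (-1.6000, -0.9000, -2.6000)

F = (-1.6000, -0.9000, -2.6000)
τ = (0.1900, 0.1100, 0.1700)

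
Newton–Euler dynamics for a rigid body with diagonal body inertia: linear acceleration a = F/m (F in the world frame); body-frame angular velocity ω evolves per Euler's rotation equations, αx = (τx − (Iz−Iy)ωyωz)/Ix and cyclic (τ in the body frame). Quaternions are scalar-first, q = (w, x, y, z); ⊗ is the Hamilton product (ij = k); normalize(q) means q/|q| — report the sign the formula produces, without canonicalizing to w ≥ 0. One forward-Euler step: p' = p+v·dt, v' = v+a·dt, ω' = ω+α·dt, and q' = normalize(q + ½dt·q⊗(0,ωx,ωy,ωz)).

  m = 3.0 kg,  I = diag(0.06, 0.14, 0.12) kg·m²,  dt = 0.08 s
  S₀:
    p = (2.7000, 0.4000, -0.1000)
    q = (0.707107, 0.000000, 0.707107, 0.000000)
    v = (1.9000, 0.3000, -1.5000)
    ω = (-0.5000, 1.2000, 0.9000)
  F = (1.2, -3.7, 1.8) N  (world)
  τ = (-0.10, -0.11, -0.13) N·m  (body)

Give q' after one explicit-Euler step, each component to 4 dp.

q' = (0.6718, 0.0113, 0.7396, 0.0395)

Hamilton product q⊗(0,ω) = (-0.8485284, 0.2828428, 0.8485284, 0.9899498)
q' = normalize(q + ½dt·q⊗(0,ω)) = (0.6718, 0.0113, 0.7396, 0.0395)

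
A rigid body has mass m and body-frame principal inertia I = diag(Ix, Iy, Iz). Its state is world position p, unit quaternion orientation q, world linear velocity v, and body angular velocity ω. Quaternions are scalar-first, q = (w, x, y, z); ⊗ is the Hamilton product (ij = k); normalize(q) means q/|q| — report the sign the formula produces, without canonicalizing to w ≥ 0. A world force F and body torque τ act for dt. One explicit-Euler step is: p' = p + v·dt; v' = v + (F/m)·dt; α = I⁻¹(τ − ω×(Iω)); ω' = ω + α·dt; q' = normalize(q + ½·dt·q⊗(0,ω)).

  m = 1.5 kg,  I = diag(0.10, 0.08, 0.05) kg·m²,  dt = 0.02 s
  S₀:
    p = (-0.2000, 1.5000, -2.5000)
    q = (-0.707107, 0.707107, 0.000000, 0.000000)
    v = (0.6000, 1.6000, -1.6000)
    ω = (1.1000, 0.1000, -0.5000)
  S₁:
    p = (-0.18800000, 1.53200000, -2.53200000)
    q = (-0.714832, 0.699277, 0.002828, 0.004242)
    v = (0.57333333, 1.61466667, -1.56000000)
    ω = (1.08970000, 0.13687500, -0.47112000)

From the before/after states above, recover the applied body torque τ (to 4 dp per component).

τ = (-0.0500, 0.1200, 0.0700)

ω₁ − ω₀ = (-0.01030000, 0.03687500, 0.02888000)
applied torque τ = (-0.0500, 0.1200, 0.0700)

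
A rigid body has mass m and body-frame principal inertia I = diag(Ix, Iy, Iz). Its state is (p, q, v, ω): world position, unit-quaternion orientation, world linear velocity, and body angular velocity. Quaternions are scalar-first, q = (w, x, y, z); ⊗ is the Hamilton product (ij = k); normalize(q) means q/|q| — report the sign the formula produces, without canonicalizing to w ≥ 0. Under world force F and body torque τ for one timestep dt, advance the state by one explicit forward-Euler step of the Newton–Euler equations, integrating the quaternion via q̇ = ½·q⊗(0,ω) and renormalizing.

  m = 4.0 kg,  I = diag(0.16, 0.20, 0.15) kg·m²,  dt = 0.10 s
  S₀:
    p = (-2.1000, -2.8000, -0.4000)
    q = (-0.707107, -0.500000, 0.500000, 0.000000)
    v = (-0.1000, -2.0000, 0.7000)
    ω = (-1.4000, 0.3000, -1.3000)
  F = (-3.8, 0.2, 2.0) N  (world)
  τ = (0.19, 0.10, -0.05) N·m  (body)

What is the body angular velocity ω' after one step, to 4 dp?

angular accel α = (1.0656, 0.4090, -0.2213)
new body rate ω' = (-1.2934, 0.3409, -1.3221)

ω' = (-1.2934, 0.3409, -1.3221)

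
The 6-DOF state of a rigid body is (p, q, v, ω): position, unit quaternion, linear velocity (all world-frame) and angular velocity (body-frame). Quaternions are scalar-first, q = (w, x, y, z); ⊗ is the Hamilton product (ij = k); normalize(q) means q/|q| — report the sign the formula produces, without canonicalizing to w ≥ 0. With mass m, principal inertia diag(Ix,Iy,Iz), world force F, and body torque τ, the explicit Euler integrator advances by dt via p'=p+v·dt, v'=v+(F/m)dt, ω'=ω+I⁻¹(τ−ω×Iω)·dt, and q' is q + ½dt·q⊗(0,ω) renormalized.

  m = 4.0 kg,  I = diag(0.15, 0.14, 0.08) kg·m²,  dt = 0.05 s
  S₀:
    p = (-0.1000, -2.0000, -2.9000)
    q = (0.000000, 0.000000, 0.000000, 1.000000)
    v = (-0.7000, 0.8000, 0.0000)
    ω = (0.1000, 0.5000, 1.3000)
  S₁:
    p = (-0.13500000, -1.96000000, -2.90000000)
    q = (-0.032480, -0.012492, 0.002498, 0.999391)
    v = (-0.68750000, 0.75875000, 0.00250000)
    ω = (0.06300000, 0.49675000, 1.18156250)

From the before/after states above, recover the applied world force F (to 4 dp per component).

F = (1.0000, -3.3000, 0.2000)

v₁ − v₀ = (0.01250000, -0.04125000, 0.00250000)
F = m·Δv/dt = (1.0000, -3.3000, 0.2000)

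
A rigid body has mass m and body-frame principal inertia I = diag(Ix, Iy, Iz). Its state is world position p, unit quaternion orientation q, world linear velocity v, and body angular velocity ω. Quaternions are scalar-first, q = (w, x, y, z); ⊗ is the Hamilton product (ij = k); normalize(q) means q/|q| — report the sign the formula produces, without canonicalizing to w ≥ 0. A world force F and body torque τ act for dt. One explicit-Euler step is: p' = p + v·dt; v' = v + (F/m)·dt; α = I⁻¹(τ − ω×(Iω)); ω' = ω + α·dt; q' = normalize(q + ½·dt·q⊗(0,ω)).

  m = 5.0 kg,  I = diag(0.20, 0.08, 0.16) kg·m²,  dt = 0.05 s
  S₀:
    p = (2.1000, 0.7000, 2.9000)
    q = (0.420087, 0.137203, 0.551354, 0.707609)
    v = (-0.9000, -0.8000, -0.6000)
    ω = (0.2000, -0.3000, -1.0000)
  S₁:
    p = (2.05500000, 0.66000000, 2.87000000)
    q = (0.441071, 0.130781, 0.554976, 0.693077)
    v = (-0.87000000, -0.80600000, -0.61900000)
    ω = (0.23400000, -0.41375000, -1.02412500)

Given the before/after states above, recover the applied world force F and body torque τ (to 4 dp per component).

F = (3.0000, -0.6000, -1.9000)
τ = (0.1600, -0.1900, -0.0700)

Δv = v₁−v₀ = (0.03000000, -0.00600000, -0.01900000)
F = m·Δv/dt = (3.0000, -0.6000, -1.9000)
rate change Δω = (0.03400000, -0.11375000, -0.02412500)
precession coupling = (0.0240, -0.0080, 0.0072)
I·α + gyro = (0.1600, -0.1900, -0.0700)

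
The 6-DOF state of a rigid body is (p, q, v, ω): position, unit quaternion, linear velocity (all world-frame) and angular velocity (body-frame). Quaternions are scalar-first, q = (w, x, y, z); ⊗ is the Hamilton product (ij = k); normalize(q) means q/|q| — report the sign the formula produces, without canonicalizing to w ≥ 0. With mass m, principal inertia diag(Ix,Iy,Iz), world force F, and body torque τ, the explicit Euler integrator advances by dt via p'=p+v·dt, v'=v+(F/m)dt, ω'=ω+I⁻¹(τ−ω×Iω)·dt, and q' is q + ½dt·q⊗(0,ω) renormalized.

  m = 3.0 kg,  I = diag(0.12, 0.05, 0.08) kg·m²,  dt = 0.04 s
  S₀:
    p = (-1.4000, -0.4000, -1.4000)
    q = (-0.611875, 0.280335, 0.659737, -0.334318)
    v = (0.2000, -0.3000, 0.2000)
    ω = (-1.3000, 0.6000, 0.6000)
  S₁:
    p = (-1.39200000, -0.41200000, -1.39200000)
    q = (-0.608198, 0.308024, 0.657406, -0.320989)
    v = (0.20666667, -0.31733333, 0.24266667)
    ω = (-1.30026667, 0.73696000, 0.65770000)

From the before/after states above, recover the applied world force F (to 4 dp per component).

F = (0.5000, -1.3000, 3.2000)

velocity change Δv = (0.00666667, -0.01733333, 0.04266667)
applied force F = (0.5000, -1.3000, 3.2000)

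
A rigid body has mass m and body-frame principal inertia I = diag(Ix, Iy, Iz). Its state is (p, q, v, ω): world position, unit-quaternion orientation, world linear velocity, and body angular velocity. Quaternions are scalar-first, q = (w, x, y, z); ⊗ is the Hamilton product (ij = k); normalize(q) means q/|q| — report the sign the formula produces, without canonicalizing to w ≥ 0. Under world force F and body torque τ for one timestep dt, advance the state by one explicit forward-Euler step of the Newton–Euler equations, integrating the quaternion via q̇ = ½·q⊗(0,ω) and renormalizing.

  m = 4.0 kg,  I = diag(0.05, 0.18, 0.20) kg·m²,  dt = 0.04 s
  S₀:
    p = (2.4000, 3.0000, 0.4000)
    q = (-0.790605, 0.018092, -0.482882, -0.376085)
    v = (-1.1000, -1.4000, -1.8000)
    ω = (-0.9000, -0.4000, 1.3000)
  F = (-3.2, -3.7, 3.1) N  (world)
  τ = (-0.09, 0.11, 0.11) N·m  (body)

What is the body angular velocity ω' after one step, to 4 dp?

precession coupling ω×(Iω) = (-0.0104, 0.1755, 0.0468)
α = I⁻¹(τ − ω×Iω) = (-1.5920, -0.3639, 0.3160)
ω' = ω + α·dt = (-0.9637, -0.4146, 1.3126)

ω' = (-0.9637, -0.4146, 1.3126)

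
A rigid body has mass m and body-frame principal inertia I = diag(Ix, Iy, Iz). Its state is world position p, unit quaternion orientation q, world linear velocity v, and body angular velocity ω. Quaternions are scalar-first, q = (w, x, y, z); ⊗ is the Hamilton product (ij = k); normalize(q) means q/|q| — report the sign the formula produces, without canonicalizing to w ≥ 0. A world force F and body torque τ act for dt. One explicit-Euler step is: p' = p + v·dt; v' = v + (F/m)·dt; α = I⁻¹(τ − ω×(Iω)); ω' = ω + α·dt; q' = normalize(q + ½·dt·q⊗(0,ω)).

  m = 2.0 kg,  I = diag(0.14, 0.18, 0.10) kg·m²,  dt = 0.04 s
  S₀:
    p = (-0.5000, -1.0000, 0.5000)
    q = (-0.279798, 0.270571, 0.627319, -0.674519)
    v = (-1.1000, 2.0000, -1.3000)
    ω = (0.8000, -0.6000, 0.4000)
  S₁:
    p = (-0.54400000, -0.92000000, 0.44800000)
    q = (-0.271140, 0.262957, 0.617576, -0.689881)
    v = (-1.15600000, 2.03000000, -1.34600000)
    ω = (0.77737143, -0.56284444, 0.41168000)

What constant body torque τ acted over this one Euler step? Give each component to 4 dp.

τ = (-0.0600, 0.1800, 0.0100)

rate change Δω = (-0.02262857, 0.03715556, 0.01168000)
τ = I·(Δω/dt) + ω₀×(Iω₀) = (-0.0600, 0.1800, 0.0100)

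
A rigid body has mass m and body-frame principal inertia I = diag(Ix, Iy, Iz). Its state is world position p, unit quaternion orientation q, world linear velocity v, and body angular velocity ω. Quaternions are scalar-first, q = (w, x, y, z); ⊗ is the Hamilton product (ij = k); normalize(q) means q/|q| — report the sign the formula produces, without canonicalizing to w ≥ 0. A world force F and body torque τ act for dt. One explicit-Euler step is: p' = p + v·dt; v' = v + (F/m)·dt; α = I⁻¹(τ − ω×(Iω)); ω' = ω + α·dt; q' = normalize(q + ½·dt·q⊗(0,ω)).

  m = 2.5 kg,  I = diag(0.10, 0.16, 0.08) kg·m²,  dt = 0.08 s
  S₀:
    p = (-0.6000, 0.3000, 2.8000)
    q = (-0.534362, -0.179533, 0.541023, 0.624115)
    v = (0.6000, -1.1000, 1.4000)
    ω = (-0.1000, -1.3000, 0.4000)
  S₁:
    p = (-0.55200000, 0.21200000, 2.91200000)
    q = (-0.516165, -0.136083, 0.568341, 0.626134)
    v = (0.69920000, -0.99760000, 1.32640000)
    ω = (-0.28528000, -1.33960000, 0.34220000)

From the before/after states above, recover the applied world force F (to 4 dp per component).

F = (3.1000, 3.2000, -2.3000)

Δv = v₁−v₀ = (0.09920000, 0.10240000, -0.07360000)
applied force F = (3.1000, 3.2000, -2.3000)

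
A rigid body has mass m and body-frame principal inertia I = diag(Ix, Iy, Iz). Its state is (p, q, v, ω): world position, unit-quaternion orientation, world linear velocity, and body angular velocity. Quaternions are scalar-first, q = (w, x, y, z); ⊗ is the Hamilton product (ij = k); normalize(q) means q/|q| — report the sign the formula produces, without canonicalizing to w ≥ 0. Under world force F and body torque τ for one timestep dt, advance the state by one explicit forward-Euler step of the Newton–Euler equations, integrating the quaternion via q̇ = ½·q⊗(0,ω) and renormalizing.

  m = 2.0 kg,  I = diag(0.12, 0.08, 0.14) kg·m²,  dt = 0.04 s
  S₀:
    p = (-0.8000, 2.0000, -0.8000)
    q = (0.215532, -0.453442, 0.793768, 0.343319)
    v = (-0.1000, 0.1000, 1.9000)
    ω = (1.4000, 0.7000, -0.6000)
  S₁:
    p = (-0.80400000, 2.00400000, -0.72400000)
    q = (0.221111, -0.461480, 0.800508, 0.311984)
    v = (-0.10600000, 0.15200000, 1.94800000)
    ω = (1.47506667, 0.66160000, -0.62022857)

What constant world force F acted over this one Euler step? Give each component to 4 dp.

F = (-0.3000, 2.6000, 2.4000)

velocity change Δv = (-0.00600000, 0.05200000, 0.04800000)
applied force F = (-0.3000, 2.6000, 2.4000)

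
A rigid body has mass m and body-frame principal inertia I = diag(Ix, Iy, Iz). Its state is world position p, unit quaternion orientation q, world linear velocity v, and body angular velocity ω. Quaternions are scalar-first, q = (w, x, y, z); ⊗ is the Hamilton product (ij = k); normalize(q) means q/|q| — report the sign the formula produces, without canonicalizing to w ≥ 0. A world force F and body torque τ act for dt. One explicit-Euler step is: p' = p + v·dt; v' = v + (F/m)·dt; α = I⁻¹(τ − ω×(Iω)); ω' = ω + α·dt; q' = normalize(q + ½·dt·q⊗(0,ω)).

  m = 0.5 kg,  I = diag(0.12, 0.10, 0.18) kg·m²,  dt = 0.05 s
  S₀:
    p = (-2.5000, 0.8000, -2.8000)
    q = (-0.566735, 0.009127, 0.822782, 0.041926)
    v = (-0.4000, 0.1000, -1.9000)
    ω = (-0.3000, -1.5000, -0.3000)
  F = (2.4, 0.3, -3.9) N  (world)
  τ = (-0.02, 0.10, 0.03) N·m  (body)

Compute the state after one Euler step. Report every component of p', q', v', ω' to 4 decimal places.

p' = (-2.5200, 0.8050, -2.8950)
q' = (-0.5351, 0.0088, 0.8431, 0.0520)
v' = (-0.1600, 0.1300, -2.2900)
ω' = (-0.3233, -1.4473, -0.2892)

p + v·dt = (-2.5200, 0.8050, -2.8950)
v' = v + a·dt = (-0.1600, 0.1300, -2.2900)
(τ − ω×Iω)/I = (-0.4667, 1.0540, 0.2167)
new body rate ω' = (-0.3233, -1.4473, -0.2892)
Hamilton product q⊗(0,ω) = (1.2494889, -0.0139251, 0.8402628, 0.4031646)
q' = normalize(q + ½dt·q⊗(0,ω)) = (-0.5351, 0.0088, 0.8431, 0.0520)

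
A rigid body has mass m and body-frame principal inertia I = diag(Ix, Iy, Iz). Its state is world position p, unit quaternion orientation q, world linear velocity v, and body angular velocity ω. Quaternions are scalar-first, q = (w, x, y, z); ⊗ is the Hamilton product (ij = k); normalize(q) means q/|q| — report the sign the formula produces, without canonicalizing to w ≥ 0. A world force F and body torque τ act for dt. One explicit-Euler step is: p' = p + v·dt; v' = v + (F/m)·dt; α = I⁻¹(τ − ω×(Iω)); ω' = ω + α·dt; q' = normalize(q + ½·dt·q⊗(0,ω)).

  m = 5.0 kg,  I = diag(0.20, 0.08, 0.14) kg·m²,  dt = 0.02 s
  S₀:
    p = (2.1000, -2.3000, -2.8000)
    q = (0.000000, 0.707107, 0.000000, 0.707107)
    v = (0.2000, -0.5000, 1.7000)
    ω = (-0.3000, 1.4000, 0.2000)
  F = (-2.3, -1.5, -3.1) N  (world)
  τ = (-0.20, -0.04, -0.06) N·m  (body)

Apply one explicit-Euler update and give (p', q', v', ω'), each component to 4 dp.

angular accel α = (-1.0840, -0.4550, -0.7886)
new body rate ω' = (-0.3217, 1.3909, 0.1842)
q⊗(0,ω) = (0.0707107, -0.9899498, -0.3535535, 0.9899498)
q' = normalize(q + ½dt·q⊗(0,ω)) = (0.0007, 0.6971, -0.0035, 0.7169)
a = F/m = (-0.4600, -0.3000, -0.6200)
p + v·dt = (2.1040, -2.3100, -2.7660)
v' = v + a·dt = (0.1908, -0.5060, 1.6876)

p' = (2.1040, -2.3100, -2.7660)
q' = (0.0007, 0.6971, -0.0035, 0.7169)
v' = (0.1908, -0.5060, 1.6876)
ω' = (-0.3217, 1.3909, 0.1842)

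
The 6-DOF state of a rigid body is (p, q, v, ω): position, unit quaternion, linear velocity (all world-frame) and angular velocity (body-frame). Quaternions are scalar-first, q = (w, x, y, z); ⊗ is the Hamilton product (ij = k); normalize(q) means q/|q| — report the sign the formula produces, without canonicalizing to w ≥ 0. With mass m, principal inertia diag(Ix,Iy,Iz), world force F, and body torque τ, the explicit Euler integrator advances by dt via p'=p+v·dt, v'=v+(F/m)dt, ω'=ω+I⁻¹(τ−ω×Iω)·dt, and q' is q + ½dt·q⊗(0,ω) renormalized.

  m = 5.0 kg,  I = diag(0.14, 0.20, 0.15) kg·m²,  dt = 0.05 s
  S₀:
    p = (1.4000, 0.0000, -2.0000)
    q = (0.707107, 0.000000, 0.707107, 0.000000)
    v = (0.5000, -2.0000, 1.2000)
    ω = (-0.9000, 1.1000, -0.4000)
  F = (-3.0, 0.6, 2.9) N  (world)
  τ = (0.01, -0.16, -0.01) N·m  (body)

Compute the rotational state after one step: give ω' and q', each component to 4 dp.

ω' = (-0.9043, 1.0609, -0.3835)
q' = (0.6872, -0.0230, 0.7261, 0.0088)

ω×(Iω) gyroscopic = (0.0220, -0.0036, -0.0594)
α = I⁻¹(τ − ω×Iω) = (-0.0857, -0.7820, 0.3293)
ω' = ω + α·dt = (-0.9043, 1.0609, -0.3835)
Hamilton product q⊗(0,ω) = (-0.7778177, -0.9192391, 0.7778177, 0.3535535)
q' = normalize(q + ½dt·q⊗(0,ω)) = (0.6872, -0.0230, 0.7261, 0.0088)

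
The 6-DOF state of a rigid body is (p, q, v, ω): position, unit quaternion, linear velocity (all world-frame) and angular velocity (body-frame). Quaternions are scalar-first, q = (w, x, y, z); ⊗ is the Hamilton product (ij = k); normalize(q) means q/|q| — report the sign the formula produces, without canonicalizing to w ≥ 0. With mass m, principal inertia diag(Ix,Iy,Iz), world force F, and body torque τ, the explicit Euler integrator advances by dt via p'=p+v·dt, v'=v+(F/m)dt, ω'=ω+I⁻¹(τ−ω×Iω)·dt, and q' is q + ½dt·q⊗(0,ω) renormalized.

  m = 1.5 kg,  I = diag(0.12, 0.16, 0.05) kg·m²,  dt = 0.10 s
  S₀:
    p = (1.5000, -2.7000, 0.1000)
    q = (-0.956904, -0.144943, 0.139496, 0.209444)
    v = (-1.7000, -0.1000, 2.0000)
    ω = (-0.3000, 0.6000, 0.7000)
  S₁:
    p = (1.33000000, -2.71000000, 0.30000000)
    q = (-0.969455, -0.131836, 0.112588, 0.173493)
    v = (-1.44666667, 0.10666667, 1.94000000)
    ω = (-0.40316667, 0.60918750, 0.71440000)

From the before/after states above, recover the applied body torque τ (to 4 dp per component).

rate change Δω = (-0.10316667, 0.00918750, 0.01440000)
precession coupling = (-0.0462, -0.0147, -0.0072)
τ = I·(Δω/dt) + ω₀×(Iω₀) = (-0.1700, 0.0000, 0.0000)

τ = (-0.1700, 0.0000, 0.0000)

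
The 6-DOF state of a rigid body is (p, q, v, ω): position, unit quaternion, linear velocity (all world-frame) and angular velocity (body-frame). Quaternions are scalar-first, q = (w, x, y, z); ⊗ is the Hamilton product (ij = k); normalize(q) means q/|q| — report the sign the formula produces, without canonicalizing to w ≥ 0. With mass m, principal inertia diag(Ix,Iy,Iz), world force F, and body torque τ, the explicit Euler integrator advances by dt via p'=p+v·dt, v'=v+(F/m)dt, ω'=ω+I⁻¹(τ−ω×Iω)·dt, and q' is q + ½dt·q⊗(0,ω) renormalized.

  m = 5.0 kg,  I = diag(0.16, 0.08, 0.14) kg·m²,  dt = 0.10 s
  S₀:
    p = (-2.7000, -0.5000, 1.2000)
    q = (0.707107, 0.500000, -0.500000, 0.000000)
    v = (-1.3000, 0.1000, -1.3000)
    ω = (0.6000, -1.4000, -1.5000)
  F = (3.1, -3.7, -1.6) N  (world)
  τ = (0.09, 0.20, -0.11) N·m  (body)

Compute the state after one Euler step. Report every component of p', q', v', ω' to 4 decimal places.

a = F/m = (0.6200, -0.7400, -0.3200)
p' = p + v·dt = (-2.8300, -0.4900, 1.0700)
v + (F/m)dt = (-1.2380, 0.0260, -1.3320)
angular accel α = (-0.2250, 2.7250, -1.2657)
ω' = ω + α·dt = (0.5775, -1.1275, -1.6266)
2q̇ = q⊗(0,ω) = (-1.0000000, 1.1742642, -0.2399498, -1.4606605)
q + ½dt·q⊗(0,ω), renormalized = (0.6534, 0.5555, -0.5091, -0.0726)

p' = (-2.8300, -0.4900, 1.0700)
q' = (0.6534, 0.5555, -0.5091, -0.0726)
v' = (-1.2380, 0.0260, -1.3320)
ω' = (0.5775, -1.1275, -1.6266)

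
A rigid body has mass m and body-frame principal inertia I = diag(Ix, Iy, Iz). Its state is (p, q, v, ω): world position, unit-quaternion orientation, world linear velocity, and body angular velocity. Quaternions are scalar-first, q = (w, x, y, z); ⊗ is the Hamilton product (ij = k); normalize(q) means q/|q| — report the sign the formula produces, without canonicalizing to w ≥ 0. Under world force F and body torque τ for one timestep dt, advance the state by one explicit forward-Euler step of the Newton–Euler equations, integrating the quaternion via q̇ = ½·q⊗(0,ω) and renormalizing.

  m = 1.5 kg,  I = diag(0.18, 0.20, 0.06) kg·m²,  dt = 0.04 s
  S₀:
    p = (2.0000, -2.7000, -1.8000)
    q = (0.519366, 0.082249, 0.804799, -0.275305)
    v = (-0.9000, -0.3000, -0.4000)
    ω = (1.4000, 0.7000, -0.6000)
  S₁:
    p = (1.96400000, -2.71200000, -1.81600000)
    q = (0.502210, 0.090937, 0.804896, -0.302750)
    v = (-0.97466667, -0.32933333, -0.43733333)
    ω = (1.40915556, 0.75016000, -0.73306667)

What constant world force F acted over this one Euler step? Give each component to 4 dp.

velocity change Δv = (-0.07466667, -0.02933333, -0.03733333)
F = m·Δv/dt = (-2.8000, -1.1000, -1.4000)

F = (-2.8000, -1.1000, -1.4000)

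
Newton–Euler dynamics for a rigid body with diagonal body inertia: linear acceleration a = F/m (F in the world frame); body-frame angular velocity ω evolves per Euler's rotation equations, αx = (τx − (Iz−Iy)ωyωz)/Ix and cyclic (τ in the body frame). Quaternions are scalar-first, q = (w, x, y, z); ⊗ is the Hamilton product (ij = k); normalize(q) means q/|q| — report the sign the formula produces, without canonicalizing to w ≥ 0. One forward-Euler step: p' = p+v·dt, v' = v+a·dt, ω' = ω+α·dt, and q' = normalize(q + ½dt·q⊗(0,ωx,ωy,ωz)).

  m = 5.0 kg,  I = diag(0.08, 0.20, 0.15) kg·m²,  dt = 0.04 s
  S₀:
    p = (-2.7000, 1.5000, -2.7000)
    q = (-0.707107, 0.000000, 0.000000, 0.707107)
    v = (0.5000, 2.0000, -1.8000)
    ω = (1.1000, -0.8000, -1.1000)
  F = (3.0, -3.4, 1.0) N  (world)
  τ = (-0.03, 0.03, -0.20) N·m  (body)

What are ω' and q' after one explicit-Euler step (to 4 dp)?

ω' = (1.1070, -0.8109, -1.1252)
q' = (-0.6911, -0.0042, 0.0269, 0.7222)

(τ − ω×Iω)/I = (0.1750, -0.2735, -0.6293)
ω' = ω + α·dt = (1.1070, -0.8109, -1.1252)
Hamilton product q⊗(0,ω) = (0.7778177, -0.2121321, 1.3435033, 0.7778177)
q + ½dt·q⊗(0,ω), renormalized = (-0.6911, -0.0042, 0.0269, 0.7222)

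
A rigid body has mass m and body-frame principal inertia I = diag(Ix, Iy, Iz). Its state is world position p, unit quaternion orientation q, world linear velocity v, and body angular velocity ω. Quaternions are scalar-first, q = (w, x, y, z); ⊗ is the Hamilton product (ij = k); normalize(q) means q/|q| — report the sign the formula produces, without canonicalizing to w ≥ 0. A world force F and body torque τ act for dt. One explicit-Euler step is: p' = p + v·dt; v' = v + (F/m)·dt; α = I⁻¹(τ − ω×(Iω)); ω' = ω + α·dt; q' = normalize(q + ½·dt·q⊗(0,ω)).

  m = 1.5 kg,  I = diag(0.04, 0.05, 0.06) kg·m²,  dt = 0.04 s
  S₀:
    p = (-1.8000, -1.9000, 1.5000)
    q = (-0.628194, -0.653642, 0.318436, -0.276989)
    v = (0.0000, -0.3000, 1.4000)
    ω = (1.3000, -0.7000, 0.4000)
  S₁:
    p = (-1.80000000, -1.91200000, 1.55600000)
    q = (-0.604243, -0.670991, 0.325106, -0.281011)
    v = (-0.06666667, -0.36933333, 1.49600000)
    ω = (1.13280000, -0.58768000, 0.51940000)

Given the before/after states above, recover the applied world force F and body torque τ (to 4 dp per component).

F = (-2.5000, -2.6000, 3.6000)
τ = (-0.1700, 0.1300, 0.1700)

rate change Δω = (-0.16720000, 0.11232000, 0.11940000)
gyro term ω₀×Iω₀ = (-0.0028, -0.0104, -0.0091)
I·α + gyro = (-0.1700, 0.1300, 0.1700)
v₁ − v₀ = (-0.06666667, -0.06933333, 0.09600000)
m·(v₁−v₀)/dt = (-2.5000, -2.6000, 3.6000)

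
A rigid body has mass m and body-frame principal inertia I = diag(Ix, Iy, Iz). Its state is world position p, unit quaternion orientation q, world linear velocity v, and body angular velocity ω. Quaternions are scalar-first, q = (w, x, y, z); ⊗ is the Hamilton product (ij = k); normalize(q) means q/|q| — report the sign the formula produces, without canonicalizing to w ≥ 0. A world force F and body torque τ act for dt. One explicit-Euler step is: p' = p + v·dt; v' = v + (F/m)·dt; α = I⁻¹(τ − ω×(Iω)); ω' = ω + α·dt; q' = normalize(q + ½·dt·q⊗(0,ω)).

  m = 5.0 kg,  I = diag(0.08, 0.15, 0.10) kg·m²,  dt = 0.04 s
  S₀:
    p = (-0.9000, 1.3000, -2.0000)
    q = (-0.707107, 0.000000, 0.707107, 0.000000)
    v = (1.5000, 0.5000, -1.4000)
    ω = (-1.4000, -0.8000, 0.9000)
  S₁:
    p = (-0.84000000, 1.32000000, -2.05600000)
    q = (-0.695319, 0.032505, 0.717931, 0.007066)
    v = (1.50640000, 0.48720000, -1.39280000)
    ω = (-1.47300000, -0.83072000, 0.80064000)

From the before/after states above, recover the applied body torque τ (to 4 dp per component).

τ = (-0.1100, -0.0900, -0.1700)

rate change Δω = (-0.07300000, -0.03072000, -0.09936000)
τ = I·(Δω/dt) + ω₀×(Iω₀) = (-0.1100, -0.0900, -0.1700)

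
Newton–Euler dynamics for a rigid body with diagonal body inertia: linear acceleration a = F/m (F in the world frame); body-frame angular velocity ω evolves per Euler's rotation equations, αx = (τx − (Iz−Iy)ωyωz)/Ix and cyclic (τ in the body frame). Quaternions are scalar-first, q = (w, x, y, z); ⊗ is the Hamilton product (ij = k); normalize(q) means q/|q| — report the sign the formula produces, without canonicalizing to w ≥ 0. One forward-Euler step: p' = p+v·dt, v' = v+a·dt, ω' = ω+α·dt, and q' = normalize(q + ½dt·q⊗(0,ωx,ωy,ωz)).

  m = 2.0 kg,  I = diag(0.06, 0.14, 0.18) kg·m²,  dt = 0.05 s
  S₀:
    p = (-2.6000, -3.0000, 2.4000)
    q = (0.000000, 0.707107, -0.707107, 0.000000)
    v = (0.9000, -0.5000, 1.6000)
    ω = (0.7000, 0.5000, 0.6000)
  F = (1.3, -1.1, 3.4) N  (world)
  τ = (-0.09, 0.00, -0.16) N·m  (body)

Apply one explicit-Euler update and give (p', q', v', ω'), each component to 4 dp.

α = I⁻¹(τ − ω×Iω) = (-1.7000, 0.3600, -1.0444)
new body rate ω' = (0.6150, 0.5180, 0.5478)
Hamilton product q⊗(0,ω) = (-0.1414214, -0.4242642, -0.4242642, 0.8485284)
updated quaternion q' = (-0.0035, 0.6963, -0.7175, 0.0212)
a = (0.6500, -0.5500, 1.7000)
p + v·dt = (-2.5550, -3.0250, 2.4800)
v + (F/m)dt = (0.9325, -0.5275, 1.6850)

p' = (-2.5550, -3.0250, 2.4800)
q' = (-0.0035, 0.6963, -0.7175, 0.0212)
v' = (0.9325, -0.5275, 1.6850)
ω' = (0.6150, 0.5180, 0.5478)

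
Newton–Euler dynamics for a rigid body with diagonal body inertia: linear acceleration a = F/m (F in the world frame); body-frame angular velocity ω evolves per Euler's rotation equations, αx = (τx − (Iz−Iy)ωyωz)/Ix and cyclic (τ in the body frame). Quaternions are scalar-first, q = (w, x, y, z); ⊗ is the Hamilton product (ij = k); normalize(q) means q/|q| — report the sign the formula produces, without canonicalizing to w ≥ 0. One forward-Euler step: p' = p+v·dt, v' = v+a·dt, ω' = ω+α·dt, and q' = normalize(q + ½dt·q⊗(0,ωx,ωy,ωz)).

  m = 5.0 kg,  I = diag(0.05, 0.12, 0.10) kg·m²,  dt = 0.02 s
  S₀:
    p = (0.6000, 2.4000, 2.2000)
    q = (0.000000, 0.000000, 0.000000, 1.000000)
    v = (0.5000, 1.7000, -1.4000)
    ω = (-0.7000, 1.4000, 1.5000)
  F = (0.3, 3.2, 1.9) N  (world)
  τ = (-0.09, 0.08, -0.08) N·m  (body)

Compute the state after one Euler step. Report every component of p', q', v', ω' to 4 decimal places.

p' = (0.6100, 2.4340, 2.1720)
q' = (-0.0150, -0.0140, -0.0070, 0.9998)
v' = (0.5012, 1.7128, -1.3924)
ω' = (-0.7192, 1.4046, 1.4977)

ω×(Iω) gyroscopic = (-0.0420, 0.0525, -0.0686)
angular accel α = (-0.9600, 0.2292, -0.1140)
ω + α·dt = (-0.7192, 1.4046, 1.4977)
q⊗(0,ω) = (-1.5000000, -1.4000000, -0.7000000, 0.0000000)
updated quaternion q' = (-0.0150, -0.0140, -0.0070, 0.9998)
new position p' = (0.6100, 2.4340, 2.1720)
new velocity v' = (0.5012, 1.7128, -1.3924)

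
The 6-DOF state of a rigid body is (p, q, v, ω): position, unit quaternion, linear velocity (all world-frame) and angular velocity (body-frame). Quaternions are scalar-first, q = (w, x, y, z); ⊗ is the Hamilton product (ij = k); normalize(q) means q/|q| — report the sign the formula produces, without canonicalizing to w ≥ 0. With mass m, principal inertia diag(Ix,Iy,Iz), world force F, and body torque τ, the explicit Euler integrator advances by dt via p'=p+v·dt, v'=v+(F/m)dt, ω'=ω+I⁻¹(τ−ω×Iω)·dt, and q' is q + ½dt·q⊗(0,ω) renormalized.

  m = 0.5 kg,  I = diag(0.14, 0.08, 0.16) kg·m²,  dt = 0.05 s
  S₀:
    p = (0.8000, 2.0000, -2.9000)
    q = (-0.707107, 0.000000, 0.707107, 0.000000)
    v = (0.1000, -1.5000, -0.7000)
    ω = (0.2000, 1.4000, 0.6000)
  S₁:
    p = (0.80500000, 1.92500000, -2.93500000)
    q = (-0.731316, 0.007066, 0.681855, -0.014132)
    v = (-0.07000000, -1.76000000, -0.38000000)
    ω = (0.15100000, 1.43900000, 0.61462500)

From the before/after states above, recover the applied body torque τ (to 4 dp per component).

τ = (-0.0700, 0.0600, 0.0300)

rate change Δω = (-0.04900000, 0.03900000, 0.01462500)
gyro term ω₀×Iω₀ = (0.0672, -0.0024, -0.0168)
applied torque τ = (-0.0700, 0.0600, 0.0300)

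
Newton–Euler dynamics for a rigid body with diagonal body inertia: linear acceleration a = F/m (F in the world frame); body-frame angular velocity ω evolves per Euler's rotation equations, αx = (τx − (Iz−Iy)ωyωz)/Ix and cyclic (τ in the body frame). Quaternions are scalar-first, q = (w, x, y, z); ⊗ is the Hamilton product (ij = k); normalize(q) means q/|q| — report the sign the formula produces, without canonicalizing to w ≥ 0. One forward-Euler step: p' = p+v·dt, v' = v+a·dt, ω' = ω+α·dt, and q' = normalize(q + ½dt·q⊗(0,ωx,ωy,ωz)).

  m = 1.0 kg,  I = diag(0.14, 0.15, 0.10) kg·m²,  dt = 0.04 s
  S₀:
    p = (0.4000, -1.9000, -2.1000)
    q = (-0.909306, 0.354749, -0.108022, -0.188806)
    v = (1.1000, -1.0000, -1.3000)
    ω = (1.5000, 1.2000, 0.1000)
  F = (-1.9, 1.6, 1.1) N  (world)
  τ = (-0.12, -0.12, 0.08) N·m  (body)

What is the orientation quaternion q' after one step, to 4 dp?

q' = (-0.9163, 0.3315, -0.1361, -0.1787)

q⊗(0,ω) = (-0.3836165, -1.1481940, -1.4098511, 0.4968012)
q' = normalize(q + ½dt·q⊗(0,ω)) = (-0.9163, 0.3315, -0.1361, -0.1787)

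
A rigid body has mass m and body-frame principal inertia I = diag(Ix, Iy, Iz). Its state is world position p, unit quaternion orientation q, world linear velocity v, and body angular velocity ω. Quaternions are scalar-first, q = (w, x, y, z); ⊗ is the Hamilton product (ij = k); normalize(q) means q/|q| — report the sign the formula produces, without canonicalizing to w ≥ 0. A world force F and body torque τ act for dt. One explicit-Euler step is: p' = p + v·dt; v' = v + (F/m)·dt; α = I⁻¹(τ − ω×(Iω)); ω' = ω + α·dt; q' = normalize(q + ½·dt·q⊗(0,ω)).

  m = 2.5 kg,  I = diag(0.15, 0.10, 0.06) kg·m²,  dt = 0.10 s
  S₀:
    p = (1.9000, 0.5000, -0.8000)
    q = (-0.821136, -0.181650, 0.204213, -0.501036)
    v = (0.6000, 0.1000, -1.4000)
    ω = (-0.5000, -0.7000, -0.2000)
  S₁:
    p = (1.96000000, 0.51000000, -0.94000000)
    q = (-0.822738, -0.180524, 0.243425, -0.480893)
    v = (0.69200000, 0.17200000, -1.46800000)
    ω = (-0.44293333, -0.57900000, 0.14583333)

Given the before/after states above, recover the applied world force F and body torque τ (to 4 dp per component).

ω₁ − ω₀ = (0.05706667, 0.12100000, 0.34583333)
gyro term ω₀×Iω₀ = (-0.0056, 0.0090, -0.0175)
I·α + gyro = (0.0800, 0.1300, 0.1900)
velocity change Δv = (0.09200000, 0.07200000, -0.06800000)
applied force F = (2.3000, 1.8000, -1.7000)

F = (2.3000, 1.8000, -1.7000)
τ = (0.0800, 0.1300, 0.1900)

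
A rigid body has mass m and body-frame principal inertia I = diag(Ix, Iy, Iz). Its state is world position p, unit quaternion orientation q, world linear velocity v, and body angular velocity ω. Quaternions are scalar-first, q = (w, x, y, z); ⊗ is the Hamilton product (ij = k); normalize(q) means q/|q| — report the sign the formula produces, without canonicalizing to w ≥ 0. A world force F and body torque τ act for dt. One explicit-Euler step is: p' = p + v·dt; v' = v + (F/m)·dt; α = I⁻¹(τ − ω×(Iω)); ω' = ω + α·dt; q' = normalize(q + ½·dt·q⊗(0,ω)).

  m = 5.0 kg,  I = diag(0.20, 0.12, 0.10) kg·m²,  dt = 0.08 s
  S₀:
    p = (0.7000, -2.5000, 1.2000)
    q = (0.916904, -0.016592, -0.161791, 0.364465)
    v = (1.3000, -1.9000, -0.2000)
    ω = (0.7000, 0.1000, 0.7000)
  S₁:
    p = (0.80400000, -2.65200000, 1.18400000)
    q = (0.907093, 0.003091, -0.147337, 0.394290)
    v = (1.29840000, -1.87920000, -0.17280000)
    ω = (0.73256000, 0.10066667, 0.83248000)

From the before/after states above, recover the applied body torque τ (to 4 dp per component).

rate change Δω = (0.03256000, 0.00066667, 0.13248000)
I·α + gyro = (0.0800, 0.0500, 0.1600)

τ = (0.0800, 0.0500, 0.1600)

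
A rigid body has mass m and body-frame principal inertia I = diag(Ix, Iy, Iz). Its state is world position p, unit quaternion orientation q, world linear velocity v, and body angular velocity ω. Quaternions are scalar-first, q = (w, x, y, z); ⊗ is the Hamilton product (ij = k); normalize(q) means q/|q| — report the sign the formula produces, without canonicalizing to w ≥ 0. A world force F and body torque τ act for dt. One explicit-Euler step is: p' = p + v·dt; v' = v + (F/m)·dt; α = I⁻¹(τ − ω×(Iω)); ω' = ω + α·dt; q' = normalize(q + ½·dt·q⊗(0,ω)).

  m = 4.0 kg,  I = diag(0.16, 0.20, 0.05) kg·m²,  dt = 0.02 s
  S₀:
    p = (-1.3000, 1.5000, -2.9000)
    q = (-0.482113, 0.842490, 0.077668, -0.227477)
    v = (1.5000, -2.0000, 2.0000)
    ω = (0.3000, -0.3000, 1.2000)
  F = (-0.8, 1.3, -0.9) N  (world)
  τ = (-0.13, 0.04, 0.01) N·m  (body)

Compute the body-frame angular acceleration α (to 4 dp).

gyro term ω×Iω = (0.0540, 0.0396, -0.0036)
angular accel α = (-1.1500, 0.0020, 0.2720)

α = (-1.1500, 0.0020, 0.2720)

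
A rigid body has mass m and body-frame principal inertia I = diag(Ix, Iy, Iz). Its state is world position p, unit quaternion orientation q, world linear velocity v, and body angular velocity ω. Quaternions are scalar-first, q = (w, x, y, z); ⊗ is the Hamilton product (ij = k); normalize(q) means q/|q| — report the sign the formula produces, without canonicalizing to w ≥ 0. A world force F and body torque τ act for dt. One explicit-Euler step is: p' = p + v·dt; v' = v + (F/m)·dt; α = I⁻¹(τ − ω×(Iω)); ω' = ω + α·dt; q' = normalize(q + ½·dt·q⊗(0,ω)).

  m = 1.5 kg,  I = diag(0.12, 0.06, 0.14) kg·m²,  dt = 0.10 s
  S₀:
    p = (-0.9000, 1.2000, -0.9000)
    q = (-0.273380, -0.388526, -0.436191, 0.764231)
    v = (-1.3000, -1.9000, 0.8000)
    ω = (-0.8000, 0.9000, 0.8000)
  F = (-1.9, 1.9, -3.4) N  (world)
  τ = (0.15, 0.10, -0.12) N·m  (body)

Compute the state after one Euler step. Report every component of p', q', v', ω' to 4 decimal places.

a = F/m = (-1.2667, 1.2667, -2.2667)
p' = p + v·dt = (-1.0300, 1.0100, -0.8200)
v' = v + a·dt = (-1.4267, -1.7733, 0.5733)
(τ − ω×Iω)/I = (0.7700, 1.4533, -1.1657)
ω + α·dt = (-0.7230, 1.0453, 0.6834)
q⊗(0,ω) = (-0.5296337, -0.8180567, -0.5466060, -0.9173302)
q + ½dt·q⊗(0,ω), renormalized = (-0.2991, -0.4283, -0.4623, 0.7165)

p' = (-1.0300, 1.0100, -0.8200)
q' = (-0.2991, -0.4283, -0.4623, 0.7165)
v' = (-1.4267, -1.7733, 0.5733)
ω' = (-0.7230, 1.0453, 0.6834)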